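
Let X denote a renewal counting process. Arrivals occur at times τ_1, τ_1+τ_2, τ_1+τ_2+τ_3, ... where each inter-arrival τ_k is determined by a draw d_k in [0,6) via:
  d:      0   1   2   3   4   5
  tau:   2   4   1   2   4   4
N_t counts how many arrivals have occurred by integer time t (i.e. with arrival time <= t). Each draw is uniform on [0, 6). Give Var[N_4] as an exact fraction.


454991/1679616

Inter-arrival values over d=0..5: [2, 4, 1, 2, 4, 4]
Each d has probability 1/6, so the pmf of τ is: f(1) = 1/6, f(2) = 1/3, f(4) = 1/2
Let p_n(j) = P(N_n = j), with p_0 = [1]. Condition on τ_1: p_n(0) = P(τ > n), and for j >= 1, p_n(j) = Σ_{k<=n} f(k)·p_{n−k}(j−1)
p_1 = [5/6, 1/6]  (j = 0..1)
p_2 = [1/2, 17/36, 1/36]  (j = 0..2)
p_3 = [1/2, 13/36, 29/216, 1/216]  (j = 0..3)
p_4 = [0, 3/4, 47/216, 41/1296, 1/1296]  (j = 0..4)
E[N_4] = Σ j·p_4(j) = 1663/1296;  E[N_4²] = Σ j²·p_4(j) = 2485/1296
Var[N_4] = 2485/1296 − (1663/1296)² = 454991/1679616


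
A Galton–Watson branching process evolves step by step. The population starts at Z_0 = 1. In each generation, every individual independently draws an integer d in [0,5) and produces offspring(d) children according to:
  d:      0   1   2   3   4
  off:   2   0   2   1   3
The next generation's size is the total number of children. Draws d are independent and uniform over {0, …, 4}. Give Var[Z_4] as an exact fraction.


15401984/390625

Outcome values over d=0..4: [2, 0, 2, 1, 3]
Σy = 8, Σy² = 18, M = 5
μ = 8/5 = 8/5,  σ² = 18/5 − (8/5)² = 26/25
V_0 = 0, E_0 = 1
V_1 = 26/25·E_0 + (8/5)²·V_0 = 26/25;  E_1 = 8/5
V_2 = 26/25·E_1 + (8/5)²·V_1 = 2704/625;  E_2 = 64/25
V_3 = 26/25·E_2 + (8/5)²·V_2 = 214656/15625;  E_3 = 512/125
V_4 = 26/25·E_3 + (8/5)²·V_3 = 15401984/390625;  E_4 = 4096/625


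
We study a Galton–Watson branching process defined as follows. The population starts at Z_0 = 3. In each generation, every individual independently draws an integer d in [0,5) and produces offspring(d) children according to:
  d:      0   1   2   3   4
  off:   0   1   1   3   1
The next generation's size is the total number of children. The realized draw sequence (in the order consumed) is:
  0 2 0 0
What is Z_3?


0

gen 0: Z_0=3, draws=[0, 2, 0], offspring=[0, 1, 0], Z_1=1
gen 1: Z_1=1, draws=[0], offspring=[0], Z_2=0
gen 2: Z_2=0, draws=[], offspring=[], Z_3=0


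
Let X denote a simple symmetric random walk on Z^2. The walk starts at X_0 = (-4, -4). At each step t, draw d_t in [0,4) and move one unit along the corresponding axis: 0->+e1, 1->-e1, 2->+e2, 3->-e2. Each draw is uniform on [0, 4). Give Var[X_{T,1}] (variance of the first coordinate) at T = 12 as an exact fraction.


6

Outcome values over d=0..3: [1, -1, 0, 0]
Σy = 0, Σy² = 2, M = 4
μ = 0/4 = 0,  σ² = 2/4 − (0)² = 1/2
Independent increments: Var[X_12] = 12·σ² = 12·(1/2) = 6


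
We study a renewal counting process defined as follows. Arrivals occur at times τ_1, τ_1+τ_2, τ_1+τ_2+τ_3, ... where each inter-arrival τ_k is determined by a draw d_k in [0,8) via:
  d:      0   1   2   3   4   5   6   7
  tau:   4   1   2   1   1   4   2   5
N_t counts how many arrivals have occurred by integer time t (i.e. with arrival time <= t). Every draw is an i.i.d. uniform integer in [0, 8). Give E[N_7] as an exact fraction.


Inter-arrival values over d=0..7: [4, 1, 2, 1, 1, 4, 2, 5]
Each d has probability 1/8, so the pmf of τ is: f(1) = 3/8, f(2) = 1/4, f(4) = 1/4, f(5) = 1/8
Renewal equation for m(n) = E[N_n]: condition on τ_1 = k (if k <= n, one arrival plus a fresh copy on the remaining n−k steps): m(n) = F(n) + Σ_{k<=n} f(k)·m(n−k), where F(n) = P(τ <= n) and m(0) = 0
m(1) = F(1) = 3/8
m(2) = F(2) + f(1)·m(1) = 5/8 + 3/8·3/8 = 49/64
m(3) = F(3) + f(1)·m(2) + f(2)·m(1) = 5/8 + 3/8·49/64 + 1/4·3/8 = 515/512
m(4) = F(4) + f(1)·m(3) + f(2)·m(2) = 7/8 + 3/8·515/512 + 1/4·49/64 = 5913/4096
m(5) = F(5) + f(1)·m(4) + f(2)·m(3) + f(4)·m(1) = 1 + 3/8·5913/4096 + 1/4·515/512 + 1/4·3/8 = 61819/32768
m(6) = F(6) + f(1)·m(5) + f(2)·m(4) + f(4)·m(2) + f(5)·m(1) = 1 + 3/8·61819/32768 + 1/4·5913/4096 + 1/4·49/64 + 1/8·3/8 = 604673/262144
m(7) = F(7) + f(1)·m(6) + f(2)·m(5) + f(4)·m(3) + f(5)·m(2) = 1 + 3/8·604673/262144 + 1/4·61819/32768 + 1/4·515/512 + 1/8·49/64 = 5628339/2097152
E[N_7] = m(7) = 5628339/2097152

5628339/2097152


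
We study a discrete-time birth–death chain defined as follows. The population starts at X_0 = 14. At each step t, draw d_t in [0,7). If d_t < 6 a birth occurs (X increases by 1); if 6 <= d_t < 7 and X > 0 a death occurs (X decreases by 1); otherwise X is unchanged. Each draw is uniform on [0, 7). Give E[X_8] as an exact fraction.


X can drop by at most 1 per step and X_0 = 14 > T = 8, so X_t >= 14 − t >= 6 > 0 for every t <= 8: the floor at 0 (the 'and X > 0' condition) never binds. Hence X_8 = X_0 + Σ_{t<8} Y_t with i.i.d. increments Y_t = y(d_t) ∈ {+1, −1, 0}.
Outcome values over d=0..6: [1, 1, 1, 1, 1, 1, -1]
Σy = 5, Σy² = 7, M = 7
μ = 5/7 = 5/7,  σ² = 7/7 − (5/7)² = 24/49
E[X_8] = 14 + 8·(5/7) = 138/7

138/7


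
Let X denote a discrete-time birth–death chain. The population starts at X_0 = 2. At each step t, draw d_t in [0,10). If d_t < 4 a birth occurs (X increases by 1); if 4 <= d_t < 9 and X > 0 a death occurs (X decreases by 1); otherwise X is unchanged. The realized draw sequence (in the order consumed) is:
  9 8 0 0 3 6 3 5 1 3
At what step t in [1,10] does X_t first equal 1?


t=0: X=2, d=9 → hold, X_1=2
t=1: X=2, d=8 → death, X_2=1
t=2: X=1, d=0 → birth, X_3=2
t=3: X=2, d=0 → birth, X_4=3
t=4: X=3, d=3 → birth, X_5=4
t=5: X=4, d=6 → death, X_6=3
t=6: X=3, d=3 → birth, X_7=4
t=7: X=4, d=5 → death, X_8=3
t=8: X=3, d=1 → birth, X_9=4
t=9: X=4, d=3 → birth, X_10=5

2


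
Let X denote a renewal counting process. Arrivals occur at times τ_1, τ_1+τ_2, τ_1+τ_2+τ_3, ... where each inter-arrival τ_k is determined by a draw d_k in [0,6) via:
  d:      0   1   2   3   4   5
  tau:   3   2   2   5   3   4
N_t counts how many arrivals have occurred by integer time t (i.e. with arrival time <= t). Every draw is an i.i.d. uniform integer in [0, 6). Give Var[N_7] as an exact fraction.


266/729

Inter-arrival values over d=0..5: [3, 2, 2, 5, 3, 4]
Each d has probability 1/6, so the pmf of τ is: f(2) = 1/3, f(3) = 1/3, f(4) = 1/6, f(5) = 1/6
Let p_n(j) = P(N_n = j), with p_0 = [1]. Condition on τ_1: p_n(0) = P(τ > n), and for j >= 1, p_n(j) = Σ_{k<=n} f(k)·p_{n−k}(j−1)
p_1 = [1]  (j = 0)
p_2 = [2/3, 1/3]  (j = 0..1)
p_3 = [1/3, 2/3]  (j = 0..1)
p_4 = [1/6, 13/18, 1/9]  (j = 0..2)
p_5 = [0, 2/3, 1/3]  (j = 0..2)
p_6 = [0, 4/9, 14/27, 1/27]  (j = 0..3)
p_7 = [0, 2/9, 17/27, 4/27]  (j = 0..3)
E[N_7] = Σ j·p_7(j) = 52/27;  E[N_7²] = Σ j²·p_7(j) = 110/27
Var[N_7] = 110/27 − (52/27)² = 266/729


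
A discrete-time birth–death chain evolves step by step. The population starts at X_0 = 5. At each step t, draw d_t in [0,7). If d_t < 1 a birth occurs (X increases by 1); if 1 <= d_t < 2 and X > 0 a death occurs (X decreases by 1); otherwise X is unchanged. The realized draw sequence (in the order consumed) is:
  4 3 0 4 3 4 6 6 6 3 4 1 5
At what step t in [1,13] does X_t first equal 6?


t=0: X=5, d=4 → hold, X_1=5
t=1: X=5, d=3 → hold, X_2=5
t=2: X=5, d=0 → birth, X_3=6
t=3: X=6, d=4 → hold, X_4=6
t=4: X=6, d=3 → hold, X_5=6
t=5: X=6, d=4 → hold, X_6=6
t=6: X=6, d=6 → hold, X_7=6
t=7: X=6, d=6 → hold, X_8=6
t=8: X=6, d=6 → hold, X_9=6
t=9: X=6, d=3 → hold, X_10=6
t=10: X=6, d=4 → hold, X_11=6
t=11: X=6, d=1 → death, X_12=5
t=12: X=5, d=5 → hold, X_13=5

3


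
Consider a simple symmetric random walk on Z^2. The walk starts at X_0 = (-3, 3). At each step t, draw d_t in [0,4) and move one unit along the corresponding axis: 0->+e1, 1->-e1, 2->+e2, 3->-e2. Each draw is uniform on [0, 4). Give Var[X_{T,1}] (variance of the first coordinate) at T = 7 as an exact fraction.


7/2

Outcome values over d=0..3: [1, -1, 0, 0]
Σy = 0, Σy² = 2, M = 4
μ = 0/4 = 0,  σ² = 2/4 − (0)² = 1/2
Independent increments: Var[X_7] = 7·σ² = 7·(1/2) = 7/2


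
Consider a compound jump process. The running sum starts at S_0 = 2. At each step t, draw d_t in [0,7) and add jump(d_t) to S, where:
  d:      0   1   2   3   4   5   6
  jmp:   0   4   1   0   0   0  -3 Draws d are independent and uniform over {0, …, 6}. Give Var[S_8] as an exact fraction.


1424/49

Outcome values over d=0..6: [0, 4, 1, 0, 0, 0, -3]
Σy = 2, Σy² = 26, M = 7
μ = 2/7 = 2/7,  σ² = 26/7 − (2/7)² = 178/49
Independent increments: Var[S_8] = 8·σ² = 8·(178/49) = 1424/49


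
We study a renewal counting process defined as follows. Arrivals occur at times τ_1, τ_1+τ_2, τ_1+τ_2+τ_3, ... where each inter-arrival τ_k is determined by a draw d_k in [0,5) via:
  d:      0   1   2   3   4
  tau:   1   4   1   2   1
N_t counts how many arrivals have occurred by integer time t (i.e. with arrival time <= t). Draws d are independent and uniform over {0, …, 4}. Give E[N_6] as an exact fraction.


Inter-arrival values over d=0..4: [1, 4, 1, 2, 1]
Each d has probability 1/5, so the pmf of τ is: f(1) = 3/5, f(2) = 1/5, f(4) = 1/5
Renewal equation for m(n) = E[N_n]: condition on τ_1 = k (if k <= n, one arrival plus a fresh copy on the remaining n−k steps): m(n) = F(n) + Σ_{k<=n} f(k)·m(n−k), where F(n) = P(τ <= n) and m(0) = 0
m(1) = F(1) = 3/5
m(2) = F(2) + f(1)·m(1) = 4/5 + 3/5·3/5 = 29/25
m(3) = F(3) + f(1)·m(2) + f(2)·m(1) = 4/5 + 3/5·29/25 + 1/5·3/5 = 202/125
m(4) = F(4) + f(1)·m(3) + f(2)·m(2) = 1 + 3/5·202/125 + 1/5·29/25 = 1376/625
m(5) = F(5) + f(1)·m(4) + f(2)·m(3) + f(4)·m(1) = 1 + 3/5·1376/625 + 1/5·202/125 + 1/5·3/5 = 8638/3125
m(6) = F(6) + f(1)·m(5) + f(2)·m(4) + f(4)·m(2) = 1 + 3/5·8638/3125 + 1/5·1376/625 + 1/5·29/25 = 52044/15625
E[N_6] = m(6) = 52044/15625

52044/15625


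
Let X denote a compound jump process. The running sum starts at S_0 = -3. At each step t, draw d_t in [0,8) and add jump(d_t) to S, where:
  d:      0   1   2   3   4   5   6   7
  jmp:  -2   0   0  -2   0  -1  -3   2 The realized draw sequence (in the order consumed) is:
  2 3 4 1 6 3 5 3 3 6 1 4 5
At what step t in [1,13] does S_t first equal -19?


t=0: S=-3, d=2, jump=0, S_1=-3
t=1: S=-3, d=3, jump=-2, S_2=-5
t=2: S=-5, d=4, jump=0, S_3=-5
t=3: S=-5, d=1, jump=0, S_4=-5
t=4: S=-5, d=6, jump=-3, S_5=-8
t=5: S=-8, d=3, jump=-2, S_6=-10
t=6: S=-10, d=5, jump=-1, S_7=-11
t=7: S=-11, d=3, jump=-2, S_8=-13
t=8: S=-13, d=3, jump=-2, S_9=-15
t=9: S=-15, d=6, jump=-3, S_10=-18
t=10: S=-18, d=1, jump=0, S_11=-18
t=11: S=-18, d=4, jump=0, S_12=-18
t=12: S=-18, d=5, jump=-1, S_13=-19

13


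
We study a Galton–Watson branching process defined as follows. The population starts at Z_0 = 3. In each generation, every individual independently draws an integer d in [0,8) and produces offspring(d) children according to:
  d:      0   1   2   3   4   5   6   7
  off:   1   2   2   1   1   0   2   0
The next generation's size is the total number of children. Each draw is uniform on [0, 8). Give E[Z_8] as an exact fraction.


129140163/16777216

Outcome values over d=0..7: [1, 2, 2, 1, 1, 0, 2, 0]
Σy = 9, Σy² = 15, M = 8
μ = 9/8 = 9/8,  σ² = 15/8 − (9/8)² = 39/64
E[Z_0] = 3
E[Z_1] = 9/8·E[Z_0] = 27/8
E[Z_2] = 9/8·E[Z_1] = 243/64
E[Z_3] = 9/8·E[Z_2] = 2187/512
E[Z_4] = 9/8·E[Z_3] = 19683/4096
E[Z_5] = 9/8·E[Z_4] = 177147/32768
E[Z_6] = 9/8·E[Z_5] = 1594323/262144
E[Z_7] = 9/8·E[Z_6] = 14348907/2097152
E[Z_8] = 9/8·E[Z_7] = 129140163/16777216


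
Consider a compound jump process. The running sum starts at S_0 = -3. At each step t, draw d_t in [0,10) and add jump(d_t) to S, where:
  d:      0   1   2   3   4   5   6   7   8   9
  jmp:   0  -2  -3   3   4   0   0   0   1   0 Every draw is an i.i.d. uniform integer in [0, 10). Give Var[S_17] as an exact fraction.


Outcome values over d=0..9: [0, -2, -3, 3, 4, 0, 0, 0, 1, 0]
Σy = 3, Σy² = 39, M = 10
μ = 3/10 = 3/10,  σ² = 39/10 − (3/10)² = 381/100
Independent increments: Var[S_17] = 17·σ² = 17·(381/100) = 6477/100

6477/100


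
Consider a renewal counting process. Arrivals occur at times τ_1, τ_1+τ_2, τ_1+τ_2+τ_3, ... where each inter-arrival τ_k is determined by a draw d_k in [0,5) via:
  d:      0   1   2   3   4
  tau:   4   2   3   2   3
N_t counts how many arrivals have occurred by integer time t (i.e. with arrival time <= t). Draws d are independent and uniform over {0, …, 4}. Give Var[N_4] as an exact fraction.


Inter-arrival values over d=0..4: [4, 2, 3, 2, 3]
Each d has probability 1/5, so the pmf of τ is: f(2) = 2/5, f(3) = 2/5, f(4) = 1/5
Let p_n(j) = P(N_n = j), with p_0 = [1]. Condition on τ_1: p_n(0) = P(τ > n), and for j >= 1, p_n(j) = Σ_{k<=n} f(k)·p_{n−k}(j−1)
p_1 = [1]  (j = 0)
p_2 = [3/5, 2/5]  (j = 0..1)
p_3 = [1/5, 4/5]  (j = 0..1)
p_4 = [0, 21/25, 4/25]  (j = 0..2)
E[N_4] = Σ j·p_4(j) = 29/25;  E[N_4²] = Σ j²·p_4(j) = 37/25
Var[N_4] = 37/25 − (29/25)² = 84/625

84/625


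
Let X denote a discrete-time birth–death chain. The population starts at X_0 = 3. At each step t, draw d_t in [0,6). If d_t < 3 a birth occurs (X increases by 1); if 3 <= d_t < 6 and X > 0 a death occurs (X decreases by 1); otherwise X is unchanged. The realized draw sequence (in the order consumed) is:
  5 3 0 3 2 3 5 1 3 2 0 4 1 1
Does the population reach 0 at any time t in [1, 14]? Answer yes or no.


yes

t=0: X=3, d=5 → death, X_1=2
t=1: X=2, d=3 → death, X_2=1
t=2: X=1, d=0 → birth, X_3=2
t=3: X=2, d=3 → death, X_4=1
t=4: X=1, d=2 → birth, X_5=2
t=5: X=2, d=3 → death, X_6=1
t=6: X=1, d=5 → death, X_7=0
t=7: X=0, d=1 → birth, X_8=1
t=8: X=1, d=3 → death, X_9=0
t=9: X=0, d=2 → birth, X_10=1
t=10: X=1, d=0 → birth, X_11=2
t=11: X=2, d=4 → death, X_12=1
t=12: X=1, d=1 → birth, X_13=2
t=13: X=2, d=1 → birth, X_14=3


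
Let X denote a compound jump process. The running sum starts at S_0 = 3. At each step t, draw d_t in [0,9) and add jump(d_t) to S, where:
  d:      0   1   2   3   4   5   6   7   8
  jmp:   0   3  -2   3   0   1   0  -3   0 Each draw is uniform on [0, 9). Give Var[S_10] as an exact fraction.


Outcome values over d=0..8: [0, 3, -2, 3, 0, 1, 0, -3, 0]
Σy = 2, Σy² = 32, M = 9
μ = 2/9 = 2/9,  σ² = 32/9 − (2/9)² = 284/81
Independent increments: Var[S_10] = 10·σ² = 10·(284/81) = 2840/81

2840/81


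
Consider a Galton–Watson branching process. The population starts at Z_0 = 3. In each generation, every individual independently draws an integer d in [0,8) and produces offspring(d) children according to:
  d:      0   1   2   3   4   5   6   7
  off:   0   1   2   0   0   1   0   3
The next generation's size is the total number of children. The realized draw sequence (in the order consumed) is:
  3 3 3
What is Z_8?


0

gen 0: Z_0=3, draws=[3, 3, 3], offspring=[0, 0, 0], Z_1=0
gen 1: Z_1=0, draws=[], offspring=[], Z_2=0
gen 2: Z_2=0, draws=[], offspring=[], Z_3=0
gen 3: Z_3=0, draws=[], offspring=[], Z_4=0
gen 4: Z_4=0, draws=[], offspring=[], Z_5=0
gen 5: Z_5=0, draws=[], offspring=[], Z_6=0
gen 6: Z_6=0, draws=[], offspring=[], Z_7=0
gen 7: Z_7=0, draws=[], offspring=[], Z_8=0


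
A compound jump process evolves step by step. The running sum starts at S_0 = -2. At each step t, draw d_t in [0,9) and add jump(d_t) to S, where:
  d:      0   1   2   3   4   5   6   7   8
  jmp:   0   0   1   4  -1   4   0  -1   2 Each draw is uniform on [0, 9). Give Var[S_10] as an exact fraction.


100/3

Outcome values over d=0..8: [0, 0, 1, 4, -1, 4, 0, -1, 2]
Σy = 9, Σy² = 39, M = 9
μ = 9/9 = 1,  σ² = 39/9 − (1)² = 10/3
Independent increments: Var[S_10] = 10·σ² = 10·(10/3) = 100/3


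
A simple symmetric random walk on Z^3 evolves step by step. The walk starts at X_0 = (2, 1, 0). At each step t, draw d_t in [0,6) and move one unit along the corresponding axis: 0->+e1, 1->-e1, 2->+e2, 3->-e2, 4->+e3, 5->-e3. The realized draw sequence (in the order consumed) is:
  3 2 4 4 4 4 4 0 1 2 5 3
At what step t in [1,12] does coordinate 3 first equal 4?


6

t=0: X=(2, 1, 0), d=3 → -e2, X_1=(2, 0, 0)
t=1: X=(2, 0, 0), d=2 → +e2, X_2=(2, 1, 0)
t=2: X=(2, 1, 0), d=4 → +e3, X_3=(2, 1, 1)
t=3: X=(2, 1, 1), d=4 → +e3, X_4=(2, 1, 2)
t=4: X=(2, 1, 2), d=4 → +e3, X_5=(2, 1, 3)
t=5: X=(2, 1, 3), d=4 → +e3, X_6=(2, 1, 4)
t=6: X=(2, 1, 4), d=4 → +e3, X_7=(2, 1, 5)
t=7: X=(2, 1, 5), d=0 → +e1, X_8=(3, 1, 5)
t=8: X=(3, 1, 5), d=1 → -e1, X_9=(2, 1, 5)
t=9: X=(2, 1, 5), d=2 → +e2, X_10=(2, 2, 5)
t=10: X=(2, 2, 5), d=5 → -e3, X_11=(2, 2, 4)
t=11: X=(2, 2, 4), d=3 → -e2, X_12=(2, 1, 4)


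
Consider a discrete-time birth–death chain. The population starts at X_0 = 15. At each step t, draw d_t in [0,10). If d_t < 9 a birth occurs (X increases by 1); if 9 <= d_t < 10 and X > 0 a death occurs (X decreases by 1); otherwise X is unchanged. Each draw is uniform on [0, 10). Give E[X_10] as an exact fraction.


X can drop by at most 1 per step and X_0 = 15 > T = 10, so X_t >= 15 − t >= 5 > 0 for every t <= 10: the floor at 0 (the 'and X > 0' condition) never binds. Hence X_10 = X_0 + Σ_{t<10} Y_t with i.i.d. increments Y_t = y(d_t) ∈ {+1, −1, 0}.
Outcome values over d=0..9: [1, 1, 1, 1, 1, 1, 1, 1, 1, -1]
Σy = 8, Σy² = 10, M = 10
μ = 8/10 = 4/5,  σ² = 10/10 − (4/5)² = 9/25
E[X_10] = 15 + 10·(4/5) = 23

23


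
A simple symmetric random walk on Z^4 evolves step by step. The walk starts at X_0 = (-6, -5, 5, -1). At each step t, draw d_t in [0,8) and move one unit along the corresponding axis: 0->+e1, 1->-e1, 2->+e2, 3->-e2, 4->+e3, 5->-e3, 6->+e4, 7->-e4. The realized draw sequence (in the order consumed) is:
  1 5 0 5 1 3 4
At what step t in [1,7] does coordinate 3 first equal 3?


t=0: X=(-6, -5, 5, -1), d=1 → -e1, X_1=(-7, -5, 5, -1)
t=1: X=(-7, -5, 5, -1), d=5 → -e3, X_2=(-7, -5, 4, -1)
t=2: X=(-7, -5, 4, -1), d=0 → +e1, X_3=(-6, -5, 4, -1)
t=3: X=(-6, -5, 4, -1), d=5 → -e3, X_4=(-6, -5, 3, -1)
t=4: X=(-6, -5, 3, -1), d=1 → -e1, X_5=(-7, -5, 3, -1)
t=5: X=(-7, -5, 3, -1), d=3 → -e2, X_6=(-7, -6, 3, -1)
t=6: X=(-7, -6, 3, -1), d=4 → +e3, X_7=(-7, -6, 4, -1)

4


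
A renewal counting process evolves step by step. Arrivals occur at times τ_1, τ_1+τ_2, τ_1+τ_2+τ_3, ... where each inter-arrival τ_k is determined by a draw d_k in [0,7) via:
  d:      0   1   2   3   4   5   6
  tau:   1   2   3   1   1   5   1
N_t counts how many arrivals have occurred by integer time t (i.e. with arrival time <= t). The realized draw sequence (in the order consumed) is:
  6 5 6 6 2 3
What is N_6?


2

draw d_1=6: τ_1=1, arrival time A_1=1
draw d_2=5: τ_2=5, arrival time A_2=6
draw d_3=6: τ_3=1, arrival time A_3=7
draw d_4=6: τ_4=1, arrival time A_4=8
draw d_5=2: τ_5=3, arrival time A_5=11
draw d_6=3: τ_6=1, arrival time A_6=12
N_t over t=0..6: 0:0 1:1 2:1 3:1 4:1 5:1 6:2


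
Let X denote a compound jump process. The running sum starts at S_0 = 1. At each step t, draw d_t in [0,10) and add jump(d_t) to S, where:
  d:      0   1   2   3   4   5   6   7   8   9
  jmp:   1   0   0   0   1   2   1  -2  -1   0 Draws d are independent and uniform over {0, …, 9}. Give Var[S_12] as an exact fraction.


348/25

Outcome values over d=0..9: [1, 0, 0, 0, 1, 2, 1, -2, -1, 0]
Σy = 2, Σy² = 12, M = 10
μ = 2/10 = 1/5,  σ² = 12/10 − (1/5)² = 29/25
Independent increments: Var[S_12] = 12·σ² = 12·(29/25) = 348/25


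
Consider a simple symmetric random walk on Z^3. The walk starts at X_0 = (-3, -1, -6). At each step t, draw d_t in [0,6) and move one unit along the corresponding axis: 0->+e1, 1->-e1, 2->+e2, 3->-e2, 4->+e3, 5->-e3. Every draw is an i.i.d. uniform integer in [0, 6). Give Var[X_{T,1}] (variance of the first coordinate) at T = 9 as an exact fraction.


3

Outcome values over d=0..5: [1, -1, 0, 0, 0, 0]
Σy = 0, Σy² = 2, M = 6
μ = 0/6 = 0,  σ² = 2/6 − (0)² = 1/3
Independent increments: Var[X_9] = 9·σ² = 9·(1/3) = 3


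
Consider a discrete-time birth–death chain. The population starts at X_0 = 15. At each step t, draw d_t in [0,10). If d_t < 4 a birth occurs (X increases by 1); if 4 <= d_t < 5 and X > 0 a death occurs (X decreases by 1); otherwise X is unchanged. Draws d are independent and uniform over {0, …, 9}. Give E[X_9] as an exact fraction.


177/10

X can drop by at most 1 per step and X_0 = 15 > T = 9, so X_t >= 15 − t >= 6 > 0 for every t <= 9: the floor at 0 (the 'and X > 0' condition) never binds. Hence X_9 = X_0 + Σ_{t<9} Y_t with i.i.d. increments Y_t = y(d_t) ∈ {+1, −1, 0}.
Outcome values over d=0..9: [1, 1, 1, 1, -1, 0, 0, 0, 0, 0]
Σy = 3, Σy² = 5, M = 10
μ = 3/10 = 3/10,  σ² = 5/10 − (3/10)² = 41/100
E[X_9] = 15 + 9·(3/10) = 177/10


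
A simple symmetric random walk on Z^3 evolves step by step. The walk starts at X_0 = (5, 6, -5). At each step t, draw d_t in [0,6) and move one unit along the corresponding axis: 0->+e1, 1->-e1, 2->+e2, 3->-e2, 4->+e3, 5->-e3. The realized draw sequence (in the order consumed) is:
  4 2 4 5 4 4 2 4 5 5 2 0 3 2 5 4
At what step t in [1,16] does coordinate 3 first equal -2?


6

t=0: X=(5, 6, -5), d=4 → +e3, X_1=(5, 6, -4)
t=1: X=(5, 6, -4), d=2 → +e2, X_2=(5, 7, -4)
t=2: X=(5, 7, -4), d=4 → +e3, X_3=(5, 7, -3)
t=3: X=(5, 7, -3), d=5 → -e3, X_4=(5, 7, -4)
t=4: X=(5, 7, -4), d=4 → +e3, X_5=(5, 7, -3)
t=5: X=(5, 7, -3), d=4 → +e3, X_6=(5, 7, -2)
t=6: X=(5, 7, -2), d=2 → +e2, X_7=(5, 8, -2)
t=7: X=(5, 8, -2), d=4 → +e3, X_8=(5, 8, -1)
t=8: X=(5, 8, -1), d=5 → -e3, X_9=(5, 8, -2)
t=9: X=(5, 8, -2), d=5 → -e3, X_10=(5, 8, -3)
t=10: X=(5, 8, -3), d=2 → +e2, X_11=(5, 9, -3)
t=11: X=(5, 9, -3), d=0 → +e1, X_12=(6, 9, -3)
t=12: X=(6, 9, -3), d=3 → -e2, X_13=(6, 8, -3)
t=13: X=(6, 8, -3), d=2 → +e2, X_14=(6, 9, -3)
t=14: X=(6, 9, -3), d=5 → -e3, X_15=(6, 9, -4)
t=15: X=(6, 9, -4), d=4 → +e3, X_16=(6, 9, -3)


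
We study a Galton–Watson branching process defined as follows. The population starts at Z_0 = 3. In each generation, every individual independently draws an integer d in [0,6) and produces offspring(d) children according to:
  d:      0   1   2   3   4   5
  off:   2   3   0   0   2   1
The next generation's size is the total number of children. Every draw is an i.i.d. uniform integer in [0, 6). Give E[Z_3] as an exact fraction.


64/9

Outcome values over d=0..5: [2, 3, 0, 0, 2, 1]
Σy = 8, Σy² = 18, M = 6
μ = 8/6 = 4/3,  σ² = 18/6 − (4/3)² = 11/9
E[Z_0] = 3
E[Z_1] = 4/3·E[Z_0] = 4
E[Z_2] = 4/3·E[Z_1] = 16/3
E[Z_3] = 4/3·E[Z_2] = 64/9


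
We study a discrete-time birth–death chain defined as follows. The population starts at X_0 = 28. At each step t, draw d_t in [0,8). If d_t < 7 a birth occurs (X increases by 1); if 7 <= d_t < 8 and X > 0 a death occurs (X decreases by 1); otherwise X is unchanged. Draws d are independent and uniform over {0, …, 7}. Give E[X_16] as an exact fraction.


X can drop by at most 1 per step and X_0 = 28 > T = 16, so X_t >= 28 − t >= 12 > 0 for every t <= 16: the floor at 0 (the 'and X > 0' condition) never binds. Hence X_16 = X_0 + Σ_{t<16} Y_t with i.i.d. increments Y_t = y(d_t) ∈ {+1, −1, 0}.
Outcome values over d=0..7: [1, 1, 1, 1, 1, 1, 1, -1]
Σy = 6, Σy² = 8, M = 8
μ = 6/8 = 3/4,  σ² = 8/8 − (3/4)² = 7/16
E[X_16] = 28 + 16·(3/4) = 40

40


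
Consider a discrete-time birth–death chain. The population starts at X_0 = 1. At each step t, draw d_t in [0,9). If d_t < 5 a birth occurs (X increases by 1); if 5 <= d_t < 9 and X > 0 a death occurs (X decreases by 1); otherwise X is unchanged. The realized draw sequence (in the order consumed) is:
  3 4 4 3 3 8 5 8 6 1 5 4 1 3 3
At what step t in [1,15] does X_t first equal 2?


t=0: X=1, d=3 → birth, X_1=2
t=1: X=2, d=4 → birth, X_2=3
t=2: X=3, d=4 → birth, X_3=4
t=3: X=4, d=3 → birth, X_4=5
t=4: X=5, d=3 → birth, X_5=6
t=5: X=6, d=8 → death, X_6=5
t=6: X=5, d=5 → death, X_7=4
t=7: X=4, d=8 → death, X_8=3
t=8: X=3, d=6 → death, X_9=2
t=9: X=2, d=1 → birth, X_10=3
t=10: X=3, d=5 → death, X_11=2
t=11: X=2, d=4 → birth, X_12=3
t=12: X=3, d=1 → birth, X_13=4
t=13: X=4, d=3 → birth, X_14=5
t=14: X=5, d=3 → birth, X_15=6

1


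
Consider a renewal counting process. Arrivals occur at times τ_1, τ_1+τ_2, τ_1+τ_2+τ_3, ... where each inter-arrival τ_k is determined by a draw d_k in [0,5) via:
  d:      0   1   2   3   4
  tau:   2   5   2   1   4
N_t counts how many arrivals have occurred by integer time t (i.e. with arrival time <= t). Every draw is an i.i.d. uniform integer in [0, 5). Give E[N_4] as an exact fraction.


761/625

Inter-arrival values over d=0..4: [2, 5, 2, 1, 4]
Each d has probability 1/5, so the pmf of τ is: f(1) = 1/5, f(2) = 2/5, f(4) = 1/5, f(5) = 1/5
Renewal equation for m(n) = E[N_n]: condition on τ_1 = k (if k <= n, one arrival plus a fresh copy on the remaining n−k steps): m(n) = F(n) + Σ_{k<=n} f(k)·m(n−k), where F(n) = P(τ <= n) and m(0) = 0
m(1) = F(1) = 1/5
m(2) = F(2) + f(1)·m(1) = 3/5 + 1/5·1/5 = 16/25
m(3) = F(3) + f(1)·m(2) + f(2)·m(1) = 3/5 + 1/5·16/25 + 2/5·1/5 = 101/125
m(4) = F(4) + f(1)·m(3) + f(2)·m(2) = 4/5 + 1/5·101/125 + 2/5·16/25 = 761/625
E[N_4] = m(4) = 761/625


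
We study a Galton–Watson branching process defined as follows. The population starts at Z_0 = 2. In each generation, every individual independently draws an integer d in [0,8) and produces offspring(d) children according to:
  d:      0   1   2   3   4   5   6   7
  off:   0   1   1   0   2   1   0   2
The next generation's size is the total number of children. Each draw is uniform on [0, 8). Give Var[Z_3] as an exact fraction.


322959/131072

Outcome values over d=0..7: [0, 1, 1, 0, 2, 1, 0, 2]
Σy = 7, Σy² = 11, M = 8
μ = 7/8 = 7/8,  σ² = 11/8 − (7/8)² = 39/64
V_0 = 0, E_0 = 2
V_1 = 39/64·E_0 + (7/8)²·V_0 = 39/32;  E_1 = 7/4
V_2 = 39/64·E_1 + (7/8)²·V_1 = 4095/2048;  E_2 = 49/32
V_3 = 39/64·E_2 + (7/8)²·V_2 = 322959/131072;  E_3 = 343/256


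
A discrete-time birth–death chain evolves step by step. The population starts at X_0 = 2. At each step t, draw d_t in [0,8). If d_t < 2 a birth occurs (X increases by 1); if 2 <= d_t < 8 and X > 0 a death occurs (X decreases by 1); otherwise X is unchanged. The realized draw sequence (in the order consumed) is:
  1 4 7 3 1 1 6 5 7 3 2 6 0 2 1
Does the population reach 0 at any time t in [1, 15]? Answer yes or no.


t=0: X=2, d=1 → birth, X_1=3
t=1: X=3, d=4 → death, X_2=2
t=2: X=2, d=7 → death, X_3=1
t=3: X=1, d=3 → death, X_4=0
t=4: X=0, d=1 → birth, X_5=1
t=5: X=1, d=1 → birth, X_6=2
t=6: X=2, d=6 → death, X_7=1
t=7: X=1, d=5 → death, X_8=0
t=8: X=0, d=7 → hold, X_9=0
t=9: X=0, d=3 → hold, X_10=0
t=10: X=0, d=2 → hold, X_11=0
t=11: X=0, d=6 → hold, X_12=0
t=12: X=0, d=0 → birth, X_13=1
t=13: X=1, d=2 → death, X_14=0
t=14: X=0, d=1 → birth, X_15=1

yes


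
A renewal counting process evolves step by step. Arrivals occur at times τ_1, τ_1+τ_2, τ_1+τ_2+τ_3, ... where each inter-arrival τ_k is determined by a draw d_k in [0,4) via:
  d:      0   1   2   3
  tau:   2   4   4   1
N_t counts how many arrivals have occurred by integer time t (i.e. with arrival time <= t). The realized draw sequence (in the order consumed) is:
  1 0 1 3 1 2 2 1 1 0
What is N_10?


draw d_1=1: τ_1=4, arrival time A_1=4
draw d_2=0: τ_2=2, arrival time A_2=6
draw d_3=1: τ_3=4, arrival time A_3=10
draw d_4=3: τ_4=1, arrival time A_4=11
draw d_5=1: τ_5=4, arrival time A_5=15
draw d_6=2: τ_6=4, arrival time A_6=19
draw d_7=2: τ_7=4, arrival time A_7=23
draw d_8=1: τ_8=4, arrival time A_8=27
draw d_9=1: τ_9=4, arrival time A_9=31
draw d_10=0: τ_10=2, arrival time A_10=33
N_t over t=0..10: 0:0 1:0 2:0 3:0 4:1 5:1 6:2 7:2 8:2 9:2 10:3

3


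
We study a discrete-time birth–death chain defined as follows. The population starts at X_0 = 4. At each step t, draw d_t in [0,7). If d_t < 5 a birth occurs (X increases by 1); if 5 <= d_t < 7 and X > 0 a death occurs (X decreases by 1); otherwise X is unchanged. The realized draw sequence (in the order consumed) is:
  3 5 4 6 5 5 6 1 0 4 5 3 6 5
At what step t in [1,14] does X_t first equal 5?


1

t=0: X=4, d=3 → birth, X_1=5
t=1: X=5, d=5 → death, X_2=4
t=2: X=4, d=4 → birth, X_3=5
t=3: X=5, d=6 → death, X_4=4
t=4: X=4, d=5 → death, X_5=3
t=5: X=3, d=5 → death, X_6=2
t=6: X=2, d=6 → death, X_7=1
t=7: X=1, d=1 → birth, X_8=2
t=8: X=2, d=0 → birth, X_9=3
t=9: X=3, d=4 → birth, X_10=4
t=10: X=4, d=5 → death, X_11=3
t=11: X=3, d=3 → birth, X_12=4
t=12: X=4, d=6 → death, X_13=3
t=13: X=3, d=5 → death, X_14=2


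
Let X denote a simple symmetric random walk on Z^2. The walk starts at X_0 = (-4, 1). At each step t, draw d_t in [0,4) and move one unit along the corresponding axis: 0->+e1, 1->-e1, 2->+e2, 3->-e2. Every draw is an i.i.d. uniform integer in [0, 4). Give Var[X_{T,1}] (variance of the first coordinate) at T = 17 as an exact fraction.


Outcome values over d=0..3: [1, -1, 0, 0]
Σy = 0, Σy² = 2, M = 4
μ = 0/4 = 0,  σ² = 2/4 − (0)² = 1/2
Independent increments: Var[X_17] = 17·σ² = 17·(1/2) = 17/2

17/2


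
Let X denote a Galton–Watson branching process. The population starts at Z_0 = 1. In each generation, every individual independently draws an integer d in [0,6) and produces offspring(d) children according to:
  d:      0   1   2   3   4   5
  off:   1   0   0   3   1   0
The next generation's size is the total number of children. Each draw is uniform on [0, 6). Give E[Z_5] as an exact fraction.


Outcome values over d=0..5: [1, 0, 0, 3, 1, 0]
Σy = 5, Σy² = 11, M = 6
μ = 5/6 = 5/6,  σ² = 11/6 − (5/6)² = 41/36
E[Z_0] = 1
E[Z_1] = 5/6·E[Z_0] = 5/6
E[Z_2] = 5/6·E[Z_1] = 25/36
E[Z_3] = 5/6·E[Z_2] = 125/216
E[Z_4] = 5/6·E[Z_3] = 625/1296
E[Z_5] = 5/6·E[Z_4] = 3125/7776

3125/7776


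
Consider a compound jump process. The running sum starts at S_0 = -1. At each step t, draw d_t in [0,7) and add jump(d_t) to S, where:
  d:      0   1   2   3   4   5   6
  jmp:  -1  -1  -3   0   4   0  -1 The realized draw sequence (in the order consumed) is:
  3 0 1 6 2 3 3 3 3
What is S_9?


-7

t=0: S=-1, d=3, jump=0, S_1=-1
t=1: S=-1, d=0, jump=-1, S_2=-2
t=2: S=-2, d=1, jump=-1, S_3=-3
t=3: S=-3, d=6, jump=-1, S_4=-4
t=4: S=-4, d=2, jump=-3, S_5=-7
t=5: S=-7, d=3, jump=0, S_6=-7
t=6: S=-7, d=3, jump=0, S_7=-7
t=7: S=-7, d=3, jump=0, S_8=-7
t=8: S=-7, d=3, jump=0, S_9=-7


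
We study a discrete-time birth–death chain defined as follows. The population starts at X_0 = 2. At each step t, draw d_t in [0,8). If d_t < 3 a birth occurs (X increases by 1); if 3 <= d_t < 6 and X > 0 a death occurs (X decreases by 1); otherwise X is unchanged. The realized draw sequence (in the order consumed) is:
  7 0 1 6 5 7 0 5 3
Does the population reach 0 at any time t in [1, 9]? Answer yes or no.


no

t=0: X=2, d=7 → hold, X_1=2
t=1: X=2, d=0 → birth, X_2=3
t=2: X=3, d=1 → birth, X_3=4
t=3: X=4, d=6 → hold, X_4=4
t=4: X=4, d=5 → death, X_5=3
t=5: X=3, d=7 → hold, X_6=3
t=6: X=3, d=0 → birth, X_7=4
t=7: X=4, d=5 → death, X_8=3
t=8: X=3, d=3 → death, X_9=2


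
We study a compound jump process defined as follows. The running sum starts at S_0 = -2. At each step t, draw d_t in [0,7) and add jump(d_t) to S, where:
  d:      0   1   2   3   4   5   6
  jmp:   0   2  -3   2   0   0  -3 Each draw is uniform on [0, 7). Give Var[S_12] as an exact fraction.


Outcome values over d=0..6: [0, 2, -3, 2, 0, 0, -3]
Σy = -2, Σy² = 26, M = 7
μ = -2/7 = -2/7,  σ² = 26/7 − (-2/7)² = 178/49
Independent increments: Var[S_12] = 12·σ² = 12·(178/49) = 2136/49

2136/49


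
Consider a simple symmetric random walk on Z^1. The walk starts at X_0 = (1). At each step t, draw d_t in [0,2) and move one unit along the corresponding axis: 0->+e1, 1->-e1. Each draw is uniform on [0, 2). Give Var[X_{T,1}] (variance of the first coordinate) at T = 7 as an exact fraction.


Outcome values over d=0..1: [1, -1]
Σy = 0, Σy² = 2, M = 2
μ = 0/2 = 0,  σ² = 2/2 − (0)² = 1
Independent increments: Var[X_7] = 7·σ² = 7·(1) = 7

7


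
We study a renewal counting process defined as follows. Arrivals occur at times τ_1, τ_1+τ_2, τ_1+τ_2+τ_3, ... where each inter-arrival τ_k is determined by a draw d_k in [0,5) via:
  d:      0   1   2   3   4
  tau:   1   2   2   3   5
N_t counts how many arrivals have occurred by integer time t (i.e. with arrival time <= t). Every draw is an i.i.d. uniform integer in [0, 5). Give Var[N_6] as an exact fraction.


194711514/244140625

Inter-arrival values over d=0..4: [1, 2, 2, 3, 5]
Each d has probability 1/5, so the pmf of τ is: f(1) = 1/5, f(2) = 2/5, f(3) = 1/5, f(5) = 1/5
Let p_n(j) = P(N_n = j), with p_0 = [1]. Condition on τ_1: p_n(0) = P(τ > n), and for j >= 1, p_n(j) = Σ_{k<=n} f(k)·p_{n−k}(j−1)
p_1 = [4/5, 1/5]  (j = 0..1)
p_2 = [2/5, 14/25, 1/25]  (j = 0..2)
p_3 = [1/5, 3/5, 24/125, 1/125]  (j = 0..3)
p_4 = [1/5, 9/25, 48/125, 34/625, 1/625]  (j = 0..4)
p_5 = [0, 2/5, 53/125, 101/625, 44/3125, 1/3125]  (j = 0..5)
p_6 = [0, 7/25, 48/125, 173/625, 174/3125, 54/15625, 1/15625]  (j = 0..6)
E[N_6] = Σ j·p_6(j) = 33106/15625;  E[N_6²] = Σ j²·p_6(j) = 82606/15625
Var[N_6] = 82606/15625 − (33106/15625)² = 194711514/244140625


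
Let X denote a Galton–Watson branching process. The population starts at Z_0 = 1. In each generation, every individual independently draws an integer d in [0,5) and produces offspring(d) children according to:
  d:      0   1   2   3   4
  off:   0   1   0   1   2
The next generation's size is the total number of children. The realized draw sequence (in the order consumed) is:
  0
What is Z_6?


0

gen 0: Z_0=1, draws=[0], offspring=[0], Z_1=0
gen 1: Z_1=0, draws=[], offspring=[], Z_2=0
gen 2: Z_2=0, draws=[], offspring=[], Z_3=0
gen 3: Z_3=0, draws=[], offspring=[], Z_4=0
gen 4: Z_4=0, draws=[], offspring=[], Z_5=0
gen 5: Z_5=0, draws=[], offspring=[], Z_6=0


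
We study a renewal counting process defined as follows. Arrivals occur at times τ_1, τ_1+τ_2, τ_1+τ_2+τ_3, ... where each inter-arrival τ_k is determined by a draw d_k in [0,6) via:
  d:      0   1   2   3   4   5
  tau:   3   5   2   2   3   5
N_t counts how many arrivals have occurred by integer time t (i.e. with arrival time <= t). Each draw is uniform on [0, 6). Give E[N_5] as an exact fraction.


Inter-arrival values over d=0..5: [3, 5, 2, 2, 3, 5]
Each d has probability 1/6, so the pmf of τ is: f(2) = 1/3, f(3) = 1/3, f(5) = 1/3
Renewal equation for m(n) = E[N_n]: condition on τ_1 = k (if k <= n, one arrival plus a fresh copy on the remaining n−k steps): m(n) = F(n) + Σ_{k<=n} f(k)·m(n−k), where F(n) = P(τ <= n) and m(0) = 0
m(1) = F(1) = 0
m(2) = F(2) = 1/3
m(3) = F(3) = 2/3
m(4) = F(4) + f(2)·m(2) = 2/3 + 1/3·1/3 = 7/9
m(5) = F(5) + f(2)·m(3) + f(3)·m(2) = 1 + 1/3·2/3 + 1/3·1/3 = 4/3
E[N_5] = m(5) = 4/3

4/3


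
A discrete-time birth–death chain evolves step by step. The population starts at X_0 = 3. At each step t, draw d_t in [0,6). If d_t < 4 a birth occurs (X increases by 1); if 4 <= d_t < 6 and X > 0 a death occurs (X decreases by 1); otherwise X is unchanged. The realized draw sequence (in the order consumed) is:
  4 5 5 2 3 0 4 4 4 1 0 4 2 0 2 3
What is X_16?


t=0: X=3, d=4 → death, X_1=2
t=1: X=2, d=5 → death, X_2=1
t=2: X=1, d=5 → death, X_3=0
t=3: X=0, d=2 → birth, X_4=1
t=4: X=1, d=3 → birth, X_5=2
t=5: X=2, d=0 → birth, X_6=3
t=6: X=3, d=4 → death, X_7=2
t=7: X=2, d=4 → death, X_8=1
t=8: X=1, d=4 → death, X_9=0
t=9: X=0, d=1 → birth, X_10=1
t=10: X=1, d=0 → birth, X_11=2
t=11: X=2, d=4 → death, X_12=1
t=12: X=1, d=2 → birth, X_13=2
t=13: X=2, d=0 → birth, X_14=3
t=14: X=3, d=2 → birth, X_15=4
t=15: X=4, d=3 → birth, X_16=5

5


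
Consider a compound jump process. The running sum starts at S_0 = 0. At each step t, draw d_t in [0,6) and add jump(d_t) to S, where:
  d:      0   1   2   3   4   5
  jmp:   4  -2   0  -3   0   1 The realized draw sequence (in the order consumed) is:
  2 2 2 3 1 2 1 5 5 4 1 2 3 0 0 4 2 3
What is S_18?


t=0: S=0, d=2, jump=0, S_1=0
t=1: S=0, d=2, jump=0, S_2=0
t=2: S=0, d=2, jump=0, S_3=0
t=3: S=0, d=3, jump=-3, S_4=-3
t=4: S=-3, d=1, jump=-2, S_5=-5
t=5: S=-5, d=2, jump=0, S_6=-5
t=6: S=-5, d=1, jump=-2, S_7=-7
t=7: S=-7, d=5, jump=1, S_8=-6
t=8: S=-6, d=5, jump=1, S_9=-5
t=9: S=-5, d=4, jump=0, S_10=-5
t=10: S=-5, d=1, jump=-2, S_11=-7
t=11: S=-7, d=2, jump=0, S_12=-7
t=12: S=-7, d=3, jump=-3, S_13=-10
t=13: S=-10, d=0, jump=4, S_14=-6
t=14: S=-6, d=0, jump=4, S_15=-2
t=15: S=-2, d=4, jump=0, S_16=-2
t=16: S=-2, d=2, jump=0, S_17=-2
t=17: S=-2, d=3, jump=-3, S_18=-5

-5


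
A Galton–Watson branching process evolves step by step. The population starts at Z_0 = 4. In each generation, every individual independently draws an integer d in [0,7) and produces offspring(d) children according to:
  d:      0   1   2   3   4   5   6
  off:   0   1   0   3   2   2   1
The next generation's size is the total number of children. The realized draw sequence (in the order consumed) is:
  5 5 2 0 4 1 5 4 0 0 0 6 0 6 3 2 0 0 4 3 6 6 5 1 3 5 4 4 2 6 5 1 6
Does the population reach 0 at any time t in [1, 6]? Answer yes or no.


no

gen 0: Z_0=4, draws=[5, 5, 2, 0], offspring=[2, 2, 0, 0], Z_1=4
gen 1: Z_1=4, draws=[4, 1, 5, 4], offspring=[2, 1, 2, 2], Z_2=7
gen 2: Z_2=7, draws=[0, 0, 0, 6, 0, 6, 3], offspring=[0, 0, 0, 1, 0, 1, 3], Z_3=5
gen 3: Z_3=5, draws=[2, 0, 0, 4, 3], offspring=[0, 0, 0, 2, 3], Z_4=5
gen 4: Z_4=5, draws=[6, 6, 5, 1, 3], offspring=[1, 1, 2, 1, 3], Z_5=8
gen 5: Z_5=8, draws=[5, 4, 4, 2, 6, 5, 1, 6], offspring=[2, 2, 2, 0, 1, 2, 1, 1], Z_6=11


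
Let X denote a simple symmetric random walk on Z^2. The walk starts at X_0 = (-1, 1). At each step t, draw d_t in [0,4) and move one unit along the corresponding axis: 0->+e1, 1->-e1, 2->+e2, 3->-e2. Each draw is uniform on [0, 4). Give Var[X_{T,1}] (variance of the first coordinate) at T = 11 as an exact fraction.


Outcome values over d=0..3: [1, -1, 0, 0]
Σy = 0, Σy² = 2, M = 4
μ = 0/4 = 0,  σ² = 2/4 − (0)² = 1/2
Independent increments: Var[X_11] = 11·σ² = 11·(1/2) = 11/2

11/2


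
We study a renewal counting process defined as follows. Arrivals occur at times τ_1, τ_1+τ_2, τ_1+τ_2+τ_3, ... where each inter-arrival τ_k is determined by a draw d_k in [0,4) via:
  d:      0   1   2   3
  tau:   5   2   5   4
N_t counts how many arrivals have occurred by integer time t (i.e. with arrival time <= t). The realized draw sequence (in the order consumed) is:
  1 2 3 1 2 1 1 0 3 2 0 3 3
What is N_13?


4

draw d_1=1: τ_1=2, arrival time A_1=2
draw d_2=2: τ_2=5, arrival time A_2=7
draw d_3=3: τ_3=4, arrival time A_3=11
draw d_4=1: τ_4=2, arrival time A_4=13
draw d_5=2: τ_5=5, arrival time A_5=18
draw d_6=1: τ_6=2, arrival time A_6=20
draw d_7=1: τ_7=2, arrival time A_7=22
draw d_8=0: τ_8=5, arrival time A_8=27
draw d_9=3: τ_9=4, arrival time A_9=31
draw d_10=2: τ_10=5, arrival time A_10=36
draw d_11=0: τ_11=5, arrival time A_11=41
draw d_12=3: τ_12=4, arrival time A_12=45
draw d_13=3: τ_13=4, arrival time A_13=49
N_t over t=0..13: 0:0 1:0 2:1 3:1 4:1 5:1 6:1 7:2 8:2 9:2 10:2 11:3 12:3 13:4


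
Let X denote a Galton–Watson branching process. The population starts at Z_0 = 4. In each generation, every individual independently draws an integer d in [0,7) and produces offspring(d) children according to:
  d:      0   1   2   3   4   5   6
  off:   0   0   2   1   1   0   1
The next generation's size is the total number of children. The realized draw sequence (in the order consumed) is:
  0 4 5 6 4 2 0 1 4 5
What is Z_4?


0

gen 0: Z_0=4, draws=[0, 4, 5, 6], offspring=[0, 1, 0, 1], Z_1=2
gen 1: Z_1=2, draws=[4, 2], offspring=[1, 2], Z_2=3
gen 2: Z_2=3, draws=[0, 1, 4], offspring=[0, 0, 1], Z_3=1
gen 3: Z_3=1, draws=[5], offspring=[0], Z_4=0


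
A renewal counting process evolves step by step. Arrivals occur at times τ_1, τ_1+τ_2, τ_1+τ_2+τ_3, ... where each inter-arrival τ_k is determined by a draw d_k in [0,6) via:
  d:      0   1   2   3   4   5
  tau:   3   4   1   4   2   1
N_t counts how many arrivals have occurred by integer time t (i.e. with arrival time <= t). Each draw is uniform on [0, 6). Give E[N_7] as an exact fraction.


Inter-arrival values over d=0..5: [3, 4, 1, 4, 2, 1]
Each d has probability 1/6, so the pmf of τ is: f(1) = 1/3, f(2) = 1/6, f(3) = 1/6, f(4) = 1/3
Renewal equation for m(n) = E[N_n]: condition on τ_1 = k (if k <= n, one arrival plus a fresh copy on the remaining n−k steps): m(n) = F(n) + Σ_{k<=n} f(k)·m(n−k), where F(n) = P(τ <= n) and m(0) = 0
m(1) = F(1) = 1/3
m(2) = F(2) + f(1)·m(1) = 1/2 + 1/3·1/3 = 11/18
m(3) = F(3) + f(1)·m(2) + f(2)·m(1) = 2/3 + 1/3·11/18 + 1/6·1/3 = 25/27
m(4) = F(4) + f(1)·m(3) + f(2)·m(2) + f(3)·m(1) = 1 + 1/3·25/27 + 1/6·11/18 + 1/6·1/3 = 475/324
m(5) = F(5) + f(1)·m(4) + f(2)·m(3) + f(3)·m(2) + f(4)·m(1) = 1 + 1/3·475/324 + 1/6·25/27 + 1/6·11/18 + 1/3·1/3 = 451/243
m(6) = F(6) + f(1)·m(5) + f(2)·m(4) + f(3)·m(3) + f(4)·m(2) = 1 + 1/3·451/243 + 1/6·475/324 + 1/6·25/27 + 1/3·11/18 = 12953/5832
m(7) = F(7) + f(1)·m(6) + f(2)·m(5) + f(3)·m(4) + f(4)·m(3) = 1 + 1/3·12953/5832 + 1/6·451/243 + 1/6·475/324 + 1/3·25/27 = 5692/2187
E[N_7] = m(7) = 5692/2187

5692/2187
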